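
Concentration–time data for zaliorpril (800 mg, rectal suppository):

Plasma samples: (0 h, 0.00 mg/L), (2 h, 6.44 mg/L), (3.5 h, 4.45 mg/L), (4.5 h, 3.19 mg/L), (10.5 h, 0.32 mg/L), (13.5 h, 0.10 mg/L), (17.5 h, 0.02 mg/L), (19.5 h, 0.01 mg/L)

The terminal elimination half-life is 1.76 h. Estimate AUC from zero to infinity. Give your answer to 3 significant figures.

AUC = 29.9 mg/L·h

Trapezoidal AUC_0→19.5:
  [0→2]: (0.00+6.44)/2 × 2 = 6.44
  [2→3.5]: (6.44+4.45)/2 × 1.5 = 8.1675
  [3.5→4.5]: (4.45+3.19)/2 × 1 = 3.82
  [4.5→10.5]: (3.19+0.32)/2 × 6 = 10.53
  [10.5→13.5]: (0.32+0.10)/2 × 3 = 0.63
  [13.5→17.5]: (0.10+0.02)/2 × 4 = 0.24
  [17.5→19.5]: (0.02+0.01)/2 × 2 = 0.03
  Sum = 29.8575 mg/L·h
k_e = ln2 / t½ = 0.693147 / 1.76 = 0.3938 h^-1
Extrapolated tail: C_last / k_e = 0.01 / 0.3938 = 0.025
AUC_0→∞ = 29.8575 + 0.025 = 29.8825 mg/L·h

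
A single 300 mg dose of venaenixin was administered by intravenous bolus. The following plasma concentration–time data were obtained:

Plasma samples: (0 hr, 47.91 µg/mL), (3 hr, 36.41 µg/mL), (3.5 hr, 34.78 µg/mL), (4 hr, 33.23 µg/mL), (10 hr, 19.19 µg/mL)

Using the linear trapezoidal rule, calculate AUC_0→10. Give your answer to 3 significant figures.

Trapezoidal AUC_0→10:
  [0→3]: (47.91+36.41)/2 × 3 = 126.48
  [3→3.5]: (36.41+34.78)/2 × 0.5 = 17.7975
  [3.5→4]: (34.78+33.23)/2 × 0.5 = 17.0025
  [4→10]: (33.23+19.19)/2 × 6 = 157.26
  Sum = 318.54 µg/mL·hr

AUC = 319 µg/mL·hr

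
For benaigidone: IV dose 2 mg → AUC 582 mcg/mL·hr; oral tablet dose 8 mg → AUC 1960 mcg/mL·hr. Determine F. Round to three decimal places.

F = (AUC_ev / D_ev) / (AUC_iv / D_iv)
  = (1960/8) / (582/2)
  = 245 / 291 = 0.8419

F = 0.842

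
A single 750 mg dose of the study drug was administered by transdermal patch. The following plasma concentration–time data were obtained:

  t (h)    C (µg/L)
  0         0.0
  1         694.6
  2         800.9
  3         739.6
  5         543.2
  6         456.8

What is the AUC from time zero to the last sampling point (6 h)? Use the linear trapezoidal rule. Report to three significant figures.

AUC = 3650 µg/L·h

Trapezoidal AUC_0→6:
  [0→1]: (0.0+694.6)/2 × 1 = 347.3
  [1→2]: (694.6+800.9)/2 × 1 = 747.75
  [2→3]: (800.9+739.6)/2 × 1 = 770.25
  [3→5]: (739.6+543.2)/2 × 2 = 1282.8
  [5→6]: (543.2+456.8)/2 × 1 = 500.0
  Sum = 3648.1 µg/L·h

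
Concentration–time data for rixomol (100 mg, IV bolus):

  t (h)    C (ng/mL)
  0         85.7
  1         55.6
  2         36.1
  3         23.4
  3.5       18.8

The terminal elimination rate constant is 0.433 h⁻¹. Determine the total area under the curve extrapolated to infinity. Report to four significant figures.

AUC = 200.2 ng/mL·h

Trapezoidal AUC_0→3.5:
  [0→1]: (85.7+55.6)/2 × 1 = 70.65
  [1→2]: (55.6+36.1)/2 × 1 = 45.85
  [2→3]: (36.1+23.4)/2 × 1 = 29.75
  [3→3.5]: (23.4+18.8)/2 × 0.5 = 10.55
  Sum = 156.8 ng/mL·h
Extrapolated tail: C_last / k_e = 18.8 / 0.433 = 43.418
AUC_0→∞ = 156.8 + 43.418 = 200.218 ng/mL·h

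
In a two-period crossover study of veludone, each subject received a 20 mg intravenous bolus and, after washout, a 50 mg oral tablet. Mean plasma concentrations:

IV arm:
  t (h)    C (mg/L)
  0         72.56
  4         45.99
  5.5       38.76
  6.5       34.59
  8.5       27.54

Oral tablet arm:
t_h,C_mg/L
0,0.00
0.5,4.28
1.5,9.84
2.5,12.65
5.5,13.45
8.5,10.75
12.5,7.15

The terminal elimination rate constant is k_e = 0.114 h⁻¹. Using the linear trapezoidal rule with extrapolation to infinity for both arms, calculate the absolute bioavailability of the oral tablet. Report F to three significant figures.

F = 0.121

Trapezoidal AUC_0→8.5 (IV):
  [0→4]: (72.56+45.99)/2 × 4 = 237.1
  [4→5.5]: (45.99+38.76)/2 × 1.5 = 63.5625
  [5.5→6.5]: (38.76+34.59)/2 × 1 = 36.675
  [6.5→8.5]: (34.59+27.54)/2 × 2 = 62.13
  Sum = 399.4675 mg/L·h
IV tail: 27.54/0.114 = 241.579; AUC_iv,0→∞ = 399.4675 + 241.579 = 641.0465 mg/L·h
Trapezoidal AUC_0→12.5 (oral tablet):
  [0→0.5]: (0.00+4.28)/2 × 0.5 = 1.07
  [0.5→1.5]: (4.28+9.84)/2 × 1 = 7.06
  [1.5→2.5]: (9.84+12.65)/2 × 1 = 11.245
  [2.5→5.5]: (12.65+13.45)/2 × 3 = 39.15
  [5.5→8.5]: (13.45+10.75)/2 × 3 = 36.3
  [8.5→12.5]: (10.75+7.15)/2 × 4 = 35.8
  Sum = 130.625 mg/L·h
oral tablet tail: 7.15/0.114 = 62.719; AUC_ev,0→∞ = 130.625 + 62.719 = 193.344 mg/L·h
F = (AUC_ev/D_ev)/(AUC_iv/D_iv) = (193.344/50)/(641.0465/20) = 3.86688/32.052325 = 0.1206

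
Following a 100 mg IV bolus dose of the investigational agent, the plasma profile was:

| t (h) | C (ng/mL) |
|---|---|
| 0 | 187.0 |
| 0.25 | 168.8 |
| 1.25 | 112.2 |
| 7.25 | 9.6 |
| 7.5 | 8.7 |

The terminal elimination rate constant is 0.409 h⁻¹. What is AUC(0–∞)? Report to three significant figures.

AUC = 574 ng/mL·h

Trapezoidal AUC_0→7.5:
  [0→0.25]: (187.0+168.8)/2 × 0.25 = 44.475
  [0.25→1.25]: (168.8+112.2)/2 × 1 = 140.5
  [1.25→7.25]: (112.2+9.6)/2 × 6 = 365.4
  [7.25→7.5]: (9.6+8.7)/2 × 0.25 = 2.2875
  Sum = 552.6625 ng/mL·h
Extrapolated tail: C_last / k_e = 8.7 / 0.409 = 21.271
AUC_0→∞ = 552.6625 + 21.271 = 573.9335 ng/mL·h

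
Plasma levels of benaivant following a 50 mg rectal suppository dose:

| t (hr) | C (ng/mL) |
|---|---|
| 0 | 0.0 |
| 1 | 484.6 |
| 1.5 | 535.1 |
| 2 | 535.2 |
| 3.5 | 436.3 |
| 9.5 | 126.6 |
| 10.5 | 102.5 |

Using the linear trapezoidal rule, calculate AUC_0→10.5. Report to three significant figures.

AUC = 3300 ng/mL·hr

Trapezoidal AUC_0→10.5:
  [0→1]: (0.0+484.6)/2 × 1 = 242.3
  [1→1.5]: (484.6+535.1)/2 × 0.5 = 254.925
  [1.5→2]: (535.1+535.2)/2 × 0.5 = 267.575
  [2→3.5]: (535.2+436.3)/2 × 1.5 = 728.625
  [3.5→9.5]: (436.3+126.6)/2 × 6 = 1688.7
  [9.5→10.5]: (126.6+102.5)/2 × 1 = 114.55
  Sum = 3296.675 ng/mL·hr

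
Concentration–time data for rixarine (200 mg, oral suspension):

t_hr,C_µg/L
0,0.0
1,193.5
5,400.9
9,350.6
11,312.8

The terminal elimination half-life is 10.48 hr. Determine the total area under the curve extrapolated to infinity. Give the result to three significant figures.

Trapezoidal AUC_0→11:
  [0→1]: (0.0+193.5)/2 × 1 = 96.75
  [1→5]: (193.5+400.9)/2 × 4 = 1188.8
  [5→9]: (400.9+350.6)/2 × 4 = 1503.0
  [9→11]: (350.6+312.8)/2 × 2 = 663.4
  Sum = 3451.95 µg/L·hr
k_e = ln2 / t½ = 0.693147 / 10.48 = 0.0661 hr^-1
Extrapolated tail: C_last / k_e = 312.8 / 0.0661 = 4732.224
AUC_0→∞ = 3451.95 + 4732.224 = 8184.174 µg/L·hr

AUC = 8180 µg/L·hr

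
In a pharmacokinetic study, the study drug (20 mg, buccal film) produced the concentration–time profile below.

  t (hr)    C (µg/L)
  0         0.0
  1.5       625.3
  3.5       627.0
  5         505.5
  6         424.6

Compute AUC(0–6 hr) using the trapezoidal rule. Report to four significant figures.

AUC = 3036 µg/L·hr

Trapezoidal AUC_0→6:
  [0→1.5]: (0.0+625.3)/2 × 1.5 = 468.975
  [1.5→3.5]: (625.3+627.0)/2 × 2 = 1252.3
  [3.5→5]: (627.0+505.5)/2 × 1.5 = 849.375
  [5→6]: (505.5+424.6)/2 × 1 = 465.05
  Sum = 3035.7 µg/L·hr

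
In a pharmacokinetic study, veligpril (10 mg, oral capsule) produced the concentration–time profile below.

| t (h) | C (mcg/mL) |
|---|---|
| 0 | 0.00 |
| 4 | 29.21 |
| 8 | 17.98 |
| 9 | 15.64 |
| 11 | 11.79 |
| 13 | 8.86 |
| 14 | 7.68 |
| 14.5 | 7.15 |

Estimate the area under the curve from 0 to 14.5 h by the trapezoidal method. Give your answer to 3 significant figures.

AUC = 230 mcg/mL·h

Trapezoidal AUC_0→14.5:
  [0→4]: (0.00+29.21)/2 × 4 = 58.42
  [4→8]: (29.21+17.98)/2 × 4 = 94.38
  [8→9]: (17.98+15.64)/2 × 1 = 16.81
  [9→11]: (15.64+11.79)/2 × 2 = 27.43
  [11→13]: (11.79+8.86)/2 × 2 = 20.65
  [13→14]: (8.86+7.68)/2 × 1 = 8.27
  [14→14.5]: (7.68+7.15)/2 × 0.5 = 3.7075
  Sum = 229.6675 mcg/mL·h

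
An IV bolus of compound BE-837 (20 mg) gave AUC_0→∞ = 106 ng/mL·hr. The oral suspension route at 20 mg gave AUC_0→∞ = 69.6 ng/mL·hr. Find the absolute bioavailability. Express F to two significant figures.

F = (AUC_ev / D_ev) / (AUC_iv / D_iv)
  = (69.6/20) / (106/20)
  = 3.48 / 5.3 = 0.6566

F = 0.66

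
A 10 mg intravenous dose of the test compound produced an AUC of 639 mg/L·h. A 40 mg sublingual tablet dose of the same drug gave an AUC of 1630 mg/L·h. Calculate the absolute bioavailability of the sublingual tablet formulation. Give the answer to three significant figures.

F = (AUC_ev / D_ev) / (AUC_iv / D_iv)
  = (1630/40) / (639/10)
  = 40.75 / 63.9 = 0.6377

F = 0.638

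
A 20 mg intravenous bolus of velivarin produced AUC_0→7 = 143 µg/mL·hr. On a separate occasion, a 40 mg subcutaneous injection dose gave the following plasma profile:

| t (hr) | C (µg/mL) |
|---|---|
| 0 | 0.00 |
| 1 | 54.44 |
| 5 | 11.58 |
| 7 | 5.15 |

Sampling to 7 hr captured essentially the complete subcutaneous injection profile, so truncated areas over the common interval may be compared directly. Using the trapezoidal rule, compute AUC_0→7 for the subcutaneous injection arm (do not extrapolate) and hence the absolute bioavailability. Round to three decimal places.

Trapezoidal AUC_0→7 (subcutaneous injection):
  [0→1]: (0.00+54.44)/2 × 1 = 27.22
  [1→5]: (54.44+11.58)/2 × 4 = 132.04
  [5→7]: (11.58+5.15)/2 × 2 = 16.73
  Sum = 175.99 µg/mL·hr
F = (AUC_ev/D_ev)/(AUC_iv/D_iv) = (175.99/40)/(143/20) = 4.39975/7.15 = 0.6153

F = 0.615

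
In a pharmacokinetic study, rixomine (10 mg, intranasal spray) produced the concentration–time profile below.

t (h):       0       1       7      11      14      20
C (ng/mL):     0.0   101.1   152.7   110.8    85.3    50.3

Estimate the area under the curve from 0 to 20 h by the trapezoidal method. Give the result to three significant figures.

Trapezoidal AUC_0→20:
  [0→1]: (0.0+101.1)/2 × 1 = 50.55
  [1→7]: (101.1+152.7)/2 × 6 = 761.4
  [7→11]: (152.7+110.8)/2 × 4 = 527.0
  [11→14]: (110.8+85.3)/2 × 3 = 294.15
  [14→20]: (85.3+50.3)/2 × 6 = 406.8
  Sum = 2039.9 ng/mL·h

AUC = 2040 ng/mL·h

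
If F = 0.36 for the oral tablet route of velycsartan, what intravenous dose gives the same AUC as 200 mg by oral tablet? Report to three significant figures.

D_iv = 72.0 mg

Systemic exposure from an extravascular dose = F × D_ev, so the equivalent IV dose is F × D_ev.
D_iv = F × D_ev = 0.36 × 200 = 72 mg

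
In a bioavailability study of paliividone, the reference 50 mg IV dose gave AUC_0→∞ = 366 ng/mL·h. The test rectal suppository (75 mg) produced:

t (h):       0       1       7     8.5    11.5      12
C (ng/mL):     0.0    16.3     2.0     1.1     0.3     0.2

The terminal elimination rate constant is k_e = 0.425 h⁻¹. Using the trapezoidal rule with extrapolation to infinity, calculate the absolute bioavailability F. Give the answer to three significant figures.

Trapezoidal AUC_0→12 (rectal suppository):
  [0→1]: (0.0+16.3)/2 × 1 = 8.15
  [1→7]: (16.3+2.0)/2 × 6 = 54.9
  [7→8.5]: (2.0+1.1)/2 × 1.5 = 2.325
  [8.5→11.5]: (1.1+0.3)/2 × 3 = 2.1
  [11.5→12]: (0.3+0.2)/2 × 0.5 = 0.125
  Sum = 67.6 ng/mL·h
Tail: C_last/k_e = 0.2/0.425 = 0.471
AUC_0→∞ (rectal suppository) = 67.6 + 0.471 = 68.071 ng/mL·h
F = (AUC_ev/D_ev)/(AUC_iv/D_iv) = (68.071/75)/(366/50) = 0.907613/7.32 = 0.1240

F = 0.124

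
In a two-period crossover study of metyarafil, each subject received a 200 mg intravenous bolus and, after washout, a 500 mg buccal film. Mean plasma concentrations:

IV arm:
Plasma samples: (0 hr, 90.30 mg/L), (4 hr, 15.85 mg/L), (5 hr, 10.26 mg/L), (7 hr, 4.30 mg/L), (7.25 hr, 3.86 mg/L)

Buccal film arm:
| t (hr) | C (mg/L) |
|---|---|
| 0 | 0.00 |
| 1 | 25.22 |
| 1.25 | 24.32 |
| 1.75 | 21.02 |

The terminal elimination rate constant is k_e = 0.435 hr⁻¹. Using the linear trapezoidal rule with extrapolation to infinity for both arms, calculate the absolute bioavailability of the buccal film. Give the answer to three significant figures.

F = 0.126

Trapezoidal AUC_0→7.25 (IV):
  [0→4]: (90.30+15.85)/2 × 4 = 212.3
  [4→5]: (15.85+10.26)/2 × 1 = 13.055
  [5→7]: (10.26+4.30)/2 × 2 = 14.56
  [7→7.25]: (4.30+3.86)/2 × 0.25 = 1.02
  Sum = 240.935 mg/L·hr
IV tail: 3.86/0.435 = 8.874; AUC_iv,0→∞ = 240.935 + 8.874 = 249.809 mg/L·hr
Trapezoidal AUC_0→1.75 (buccal film):
  [0→1]: (0.00+25.22)/2 × 1 = 12.61
  [1→1.25]: (25.22+24.32)/2 × 0.25 = 6.1925
  [1.25→1.75]: (24.32+21.02)/2 × 0.5 = 11.335
  Sum = 30.1375 mg/L·hr
buccal film tail: 21.02/0.435 = 48.322; AUC_ev,0→∞ = 30.1375 + 48.322 = 78.4595 mg/L·hr
F = (AUC_ev/D_ev)/(AUC_iv/D_iv) = (78.4595/500)/(249.809/200) = 0.156919/1.249045 = 0.1256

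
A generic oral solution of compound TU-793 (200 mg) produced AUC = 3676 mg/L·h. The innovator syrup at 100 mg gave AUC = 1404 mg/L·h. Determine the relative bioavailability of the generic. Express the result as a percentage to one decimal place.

F_rel = (AUC_test/D_test) / (AUC_ref/D_ref)
      = (3676/200) / (1404/100)
      = 18.38 / 14.04 = 1.3091 = 130.91%

F_rel = 130.9%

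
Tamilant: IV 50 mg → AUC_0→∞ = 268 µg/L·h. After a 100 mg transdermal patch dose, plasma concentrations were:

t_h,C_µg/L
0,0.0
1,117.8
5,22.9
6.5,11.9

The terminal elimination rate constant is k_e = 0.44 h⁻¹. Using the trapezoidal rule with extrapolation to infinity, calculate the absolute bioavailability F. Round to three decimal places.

F = 0.734

Trapezoidal AUC_0→6.5 (transdermal patch):
  [0→1]: (0.0+117.8)/2 × 1 = 58.9
  [1→5]: (117.8+22.9)/2 × 4 = 281.4
  [5→6.5]: (22.9+11.9)/2 × 1.5 = 26.1
  Sum = 366.4 µg/L·h
Tail: C_last/k_e = 11.9/0.44 = 27.045
AUC_0→∞ (transdermal patch) = 366.4 + 27.045 = 393.445 µg/L·h
F = (AUC_ev/D_ev)/(AUC_iv/D_iv) = (393.445/100)/(268/50) = 3.93445/5.36 = 0.7340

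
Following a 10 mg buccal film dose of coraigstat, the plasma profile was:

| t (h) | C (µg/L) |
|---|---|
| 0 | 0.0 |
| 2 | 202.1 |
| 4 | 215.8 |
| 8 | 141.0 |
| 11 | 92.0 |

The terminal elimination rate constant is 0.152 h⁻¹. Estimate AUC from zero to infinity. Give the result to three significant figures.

Trapezoidal AUC_0→11:
  [0→2]: (0.0+202.1)/2 × 2 = 202.1
  [2→4]: (202.1+215.8)/2 × 2 = 417.9
  [4→8]: (215.8+141.0)/2 × 4 = 713.6
  [8→11]: (141.0+92.0)/2 × 3 = 349.5
  Sum = 1683.1 µg/L·h
Extrapolated tail: C_last / k_e = 92.0 / 0.152 = 605.263
AUC_0→∞ = 1683.1 + 605.263 = 2288.363 µg/L·h

AUC = 2290 µg/L·h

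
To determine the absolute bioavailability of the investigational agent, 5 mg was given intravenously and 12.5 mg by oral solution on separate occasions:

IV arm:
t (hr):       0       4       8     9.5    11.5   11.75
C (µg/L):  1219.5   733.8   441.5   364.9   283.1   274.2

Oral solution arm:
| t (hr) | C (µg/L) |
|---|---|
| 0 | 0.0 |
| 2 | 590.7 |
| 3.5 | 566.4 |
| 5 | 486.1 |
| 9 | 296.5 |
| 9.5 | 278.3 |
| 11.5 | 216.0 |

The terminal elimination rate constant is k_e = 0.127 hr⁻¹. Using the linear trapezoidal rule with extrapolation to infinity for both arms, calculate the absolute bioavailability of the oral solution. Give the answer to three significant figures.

Trapezoidal AUC_0→11.75 (IV):
  [0→4]: (1219.5+733.8)/2 × 4 = 3906.6
  [4→8]: (733.8+441.5)/2 × 4 = 2350.6
  [8→9.5]: (441.5+364.9)/2 × 1.5 = 604.8
  [9.5→11.5]: (364.9+283.1)/2 × 2 = 648.0
  [11.5→11.75]: (283.1+274.2)/2 × 0.25 = 69.6625
  Sum = 7579.6625 µg/L·hr
IV tail: 274.2/0.127 = 2159.055; AUC_iv,0→∞ = 7579.6625 + 2159.055 = 9738.7175 µg/L·hr
Trapezoidal AUC_0→11.5 (oral solution):
  [0→2]: (0.0+590.7)/2 × 2 = 590.7
  [2→3.5]: (590.7+566.4)/2 × 1.5 = 867.825
  [3.5→5]: (566.4+486.1)/2 × 1.5 = 789.375
  [5→9]: (486.1+296.5)/2 × 4 = 1565.2
  [9→9.5]: (296.5+278.3)/2 × 0.5 = 143.7
  [9.5→11.5]: (278.3+216.0)/2 × 2 = 494.3
  Sum = 4451.1 µg/L·hr
oral solution tail: 216.0/0.127 = 1700.787; AUC_ev,0→∞ = 4451.1 + 1700.787 = 6151.887 µg/L·hr
F = (AUC_ev/D_ev)/(AUC_iv/D_iv) = (6151.887/12.5)/(9738.7175/5) = 492.15096/1947.7435 = 0.2527

F = 0.253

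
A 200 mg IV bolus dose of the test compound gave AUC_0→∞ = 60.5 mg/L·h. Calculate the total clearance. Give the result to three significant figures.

CL = 3.31 L/h

CL = Dose_iv / AUC_0→∞
   = 200 / 60.5 = 3.30579 L/h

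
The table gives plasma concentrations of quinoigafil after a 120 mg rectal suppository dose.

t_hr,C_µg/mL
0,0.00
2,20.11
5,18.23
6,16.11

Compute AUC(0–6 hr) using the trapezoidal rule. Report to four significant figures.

Trapezoidal AUC_0→6:
  [0→2]: (0.00+20.11)/2 × 2 = 20.11
  [2→5]: (20.11+18.23)/2 × 3 = 57.51
  [5→6]: (18.23+16.11)/2 × 1 = 17.17
  Sum = 94.79 µg/mL·hr

AUC = 94.79 µg/mL·hr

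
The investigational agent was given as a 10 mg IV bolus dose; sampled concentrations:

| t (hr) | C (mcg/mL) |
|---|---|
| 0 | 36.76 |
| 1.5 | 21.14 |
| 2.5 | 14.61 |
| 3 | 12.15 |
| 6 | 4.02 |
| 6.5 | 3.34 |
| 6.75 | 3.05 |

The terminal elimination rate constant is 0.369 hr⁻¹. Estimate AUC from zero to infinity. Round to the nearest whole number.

Trapezoidal AUC_0→6.75:
  [0→1.5]: (36.76+21.14)/2 × 1.5 = 43.425
  [1.5→2.5]: (21.14+14.61)/2 × 1 = 17.875
  [2.5→3]: (14.61+12.15)/2 × 0.5 = 6.69
  [3→6]: (12.15+4.02)/2 × 3 = 24.255
  [6→6.5]: (4.02+3.34)/2 × 0.5 = 1.84
  [6.5→6.75]: (3.34+3.05)/2 × 0.25 = 0.79875
  Sum = 94.88375 mcg/mL·hr
Extrapolated tail: C_last / k_e = 3.05 / 0.369 = 8.266
AUC_0→∞ = 94.88375 + 8.266 = 103.14975 mcg/mL·hr

AUC = 103 mcg/mL·hr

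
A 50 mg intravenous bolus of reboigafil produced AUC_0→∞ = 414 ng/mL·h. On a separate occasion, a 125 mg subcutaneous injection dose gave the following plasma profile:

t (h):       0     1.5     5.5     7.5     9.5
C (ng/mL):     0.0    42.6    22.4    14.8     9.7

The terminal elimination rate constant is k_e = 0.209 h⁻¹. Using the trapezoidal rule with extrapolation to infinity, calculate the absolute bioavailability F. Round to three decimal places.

F = 0.261

Trapezoidal AUC_0→9.5 (subcutaneous injection):
  [0→1.5]: (0.0+42.6)/2 × 1.5 = 31.95
  [1.5→5.5]: (42.6+22.4)/2 × 4 = 130.0
  [5.5→7.5]: (22.4+14.8)/2 × 2 = 37.2
  [7.5→9.5]: (14.8+9.7)/2 × 2 = 24.5
  Sum = 223.65 ng/mL·h
Tail: C_last/k_e = 9.7/0.209 = 46.411
AUC_0→∞ (subcutaneous injection) = 223.65 + 46.411 = 270.061 ng/mL·h
F = (AUC_ev/D_ev)/(AUC_iv/D_iv) = (270.061/125)/(414/50) = 2.160488/8.28 = 0.2609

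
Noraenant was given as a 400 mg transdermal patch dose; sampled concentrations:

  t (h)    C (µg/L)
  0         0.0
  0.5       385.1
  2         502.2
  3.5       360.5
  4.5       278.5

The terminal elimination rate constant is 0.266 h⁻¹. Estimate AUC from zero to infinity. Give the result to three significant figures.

AUC = 2780 µg/L·h

Trapezoidal AUC_0→4.5:
  [0→0.5]: (0.0+385.1)/2 × 0.5 = 96.275
  [0.5→2]: (385.1+502.2)/2 × 1.5 = 665.475
  [2→3.5]: (502.2+360.5)/2 × 1.5 = 647.025
  [3.5→4.5]: (360.5+278.5)/2 × 1 = 319.5
  Sum = 1728.275 µg/L·h
Extrapolated tail: C_last / k_e = 278.5 / 0.266 = 1046.992
AUC_0→∞ = 1728.275 + 1046.992 = 2775.267 µg/L·h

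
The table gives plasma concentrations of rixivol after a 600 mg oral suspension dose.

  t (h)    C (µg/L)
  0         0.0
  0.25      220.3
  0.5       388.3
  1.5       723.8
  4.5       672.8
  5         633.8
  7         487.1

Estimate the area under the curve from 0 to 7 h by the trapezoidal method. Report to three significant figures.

Trapezoidal AUC_0→7:
  [0→0.25]: (0.0+220.3)/2 × 0.25 = 27.5375
  [0.25→0.5]: (220.3+388.3)/2 × 0.25 = 76.075
  [0.5→1.5]: (388.3+723.8)/2 × 1 = 556.05
  [1.5→4.5]: (723.8+672.8)/2 × 3 = 2094.9
  [4.5→5]: (672.8+633.8)/2 × 0.5 = 326.65
  [5→7]: (633.8+487.1)/2 × 2 = 1120.9
  Sum = 4202.1125 µg/L·h

AUC = 4200 µg/L·h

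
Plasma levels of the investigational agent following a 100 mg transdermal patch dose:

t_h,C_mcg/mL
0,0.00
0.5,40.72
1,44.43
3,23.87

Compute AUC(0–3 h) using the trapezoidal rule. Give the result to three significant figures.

Trapezoidal AUC_0→3:
  [0→0.5]: (0.00+40.72)/2 × 0.5 = 10.18
  [0.5→1]: (40.72+44.43)/2 × 0.5 = 21.2875
  [1→3]: (44.43+23.87)/2 × 2 = 68.3
  Sum = 99.7675 mcg/mL·h

AUC = 99.8 mcg/mL·h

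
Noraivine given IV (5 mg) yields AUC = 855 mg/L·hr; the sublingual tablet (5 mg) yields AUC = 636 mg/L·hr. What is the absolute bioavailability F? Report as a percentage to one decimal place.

F = 74.4%

F = (AUC_ev / D_ev) / (AUC_iv / D_iv)
  = (636/5) / (855/5)
  = 127.2 / 171 = 0.7439
  = 74.39%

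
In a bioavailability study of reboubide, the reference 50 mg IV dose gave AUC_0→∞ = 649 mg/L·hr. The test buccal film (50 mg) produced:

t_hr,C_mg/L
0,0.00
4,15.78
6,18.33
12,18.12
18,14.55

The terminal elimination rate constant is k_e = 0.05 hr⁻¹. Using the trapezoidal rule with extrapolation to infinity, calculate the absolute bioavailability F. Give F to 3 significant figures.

F = 0.869

Trapezoidal AUC_0→18 (buccal film):
  [0→4]: (0.00+15.78)/2 × 4 = 31.56
  [4→6]: (15.78+18.33)/2 × 2 = 34.11
  [6→12]: (18.33+18.12)/2 × 6 = 109.35
  [12→18]: (18.12+14.55)/2 × 6 = 98.01
  Sum = 273.03 mg/L·hr
Tail: C_last/k_e = 14.55/0.05 = 291.000
AUC_0→∞ (buccal film) = 273.03 + 291.000 = 564.03 mg/L·hr
F = (AUC_ev/D_ev)/(AUC_iv/D_iv) = (564.03/50)/(649/50) = 11.2806/12.98 = 0.8691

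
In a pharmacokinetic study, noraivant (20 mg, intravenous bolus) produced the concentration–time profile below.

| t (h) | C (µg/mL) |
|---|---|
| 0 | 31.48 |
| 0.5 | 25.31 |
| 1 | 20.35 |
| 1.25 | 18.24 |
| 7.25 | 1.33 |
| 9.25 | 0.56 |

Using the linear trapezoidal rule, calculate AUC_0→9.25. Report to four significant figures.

AUC = 91.04 µg/mL·h

Trapezoidal AUC_0→9.25:
  [0→0.5]: (31.48+25.31)/2 × 0.5 = 14.1975
  [0.5→1]: (25.31+20.35)/2 × 0.5 = 11.415
  [1→1.25]: (20.35+18.24)/2 × 0.25 = 4.82375
  [1.25→7.25]: (18.24+1.33)/2 × 6 = 58.71
  [7.25→9.25]: (1.33+0.56)/2 × 2 = 1.89
  Sum = 91.03625 µg/mL·h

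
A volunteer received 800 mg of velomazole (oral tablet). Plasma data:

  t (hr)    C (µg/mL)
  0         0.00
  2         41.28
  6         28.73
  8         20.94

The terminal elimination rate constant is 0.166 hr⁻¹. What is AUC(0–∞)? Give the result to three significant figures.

Trapezoidal AUC_0→8:
  [0→2]: (0.00+41.28)/2 × 2 = 41.28
  [2→6]: (41.28+28.73)/2 × 4 = 140.02
  [6→8]: (28.73+20.94)/2 × 2 = 49.67
  Sum = 230.97 µg/mL·hr
Extrapolated tail: C_last / k_e = 20.94 / 0.166 = 126.145
AUC_0→∞ = 230.97 + 126.145 = 357.115 µg/mL·hr

AUC = 357 µg/mL·hr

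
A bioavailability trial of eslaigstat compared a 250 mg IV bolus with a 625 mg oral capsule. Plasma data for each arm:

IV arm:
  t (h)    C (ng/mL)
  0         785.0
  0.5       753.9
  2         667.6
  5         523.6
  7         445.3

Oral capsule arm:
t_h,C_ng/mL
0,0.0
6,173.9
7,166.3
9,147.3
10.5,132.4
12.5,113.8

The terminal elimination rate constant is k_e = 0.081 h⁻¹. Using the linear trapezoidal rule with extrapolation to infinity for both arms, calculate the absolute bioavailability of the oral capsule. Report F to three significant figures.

Trapezoidal AUC_0→7 (IV):
  [0→0.5]: (785.0+753.9)/2 × 0.5 = 384.725
  [0.5→2]: (753.9+667.6)/2 × 1.5 = 1066.125
  [2→5]: (667.6+523.6)/2 × 3 = 1786.8
  [5→7]: (523.6+445.3)/2 × 2 = 968.9
  Sum = 4206.55 ng/mL·h
IV tail: 445.3/0.081 = 5497.531; AUC_iv,0→∞ = 4206.55 + 5497.531 = 9704.081 ng/mL·h
Trapezoidal AUC_0→12.5 (oral capsule):
  [0→6]: (0.0+173.9)/2 × 6 = 521.7
  [6→7]: (173.9+166.3)/2 × 1 = 170.1
  [7→9]: (166.3+147.3)/2 × 2 = 313.6
  [9→10.5]: (147.3+132.4)/2 × 1.5 = 209.775
  [10.5→12.5]: (132.4+113.8)/2 × 2 = 246.2
  Sum = 1461.375 ng/mL·h
oral capsule tail: 113.8/0.081 = 1404.938; AUC_ev,0→∞ = 1461.375 + 1404.938 = 2866.313 ng/mL·h
F = (AUC_ev/D_ev)/(AUC_iv/D_iv) = (2866.313/625)/(9704.081/250) = 4.5861008/38.816324 = 0.1181

F = 0.118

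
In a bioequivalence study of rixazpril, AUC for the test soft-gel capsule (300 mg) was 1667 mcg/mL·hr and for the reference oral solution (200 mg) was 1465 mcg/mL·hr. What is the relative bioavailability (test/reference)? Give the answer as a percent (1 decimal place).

F_rel = (AUC_test/D_test) / (AUC_ref/D_ref)
      = (1667/300) / (1465/200)
      = 5.55667 / 7.325 = 0.7586 = 75.86%

F_rel = 75.9%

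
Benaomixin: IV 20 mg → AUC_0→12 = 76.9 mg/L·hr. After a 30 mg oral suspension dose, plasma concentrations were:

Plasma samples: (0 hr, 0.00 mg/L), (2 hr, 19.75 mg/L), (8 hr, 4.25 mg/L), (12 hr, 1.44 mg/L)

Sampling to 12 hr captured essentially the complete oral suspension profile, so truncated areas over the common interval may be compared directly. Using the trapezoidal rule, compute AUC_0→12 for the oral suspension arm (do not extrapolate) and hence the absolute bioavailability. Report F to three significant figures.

Trapezoidal AUC_0→12 (oral suspension):
  [0→2]: (0.00+19.75)/2 × 2 = 19.75
  [2→8]: (19.75+4.25)/2 × 6 = 72.0
  [8→12]: (4.25+1.44)/2 × 4 = 11.38
  Sum = 103.13 mg/L·hr
F = (AUC_ev/D_ev)/(AUC_iv/D_iv) = (103.13/30)/(76.9/20) = 3.43767/3.845 = 0.8941

F = 0.894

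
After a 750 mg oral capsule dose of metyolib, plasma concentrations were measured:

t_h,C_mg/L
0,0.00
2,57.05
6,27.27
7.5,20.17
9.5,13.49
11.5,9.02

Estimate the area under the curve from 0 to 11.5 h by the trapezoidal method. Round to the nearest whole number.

AUC = 317 mg/L·h

Trapezoidal AUC_0→11.5:
  [0→2]: (0.00+57.05)/2 × 2 = 57.05
  [2→6]: (57.05+27.27)/2 × 4 = 168.64
  [6→7.5]: (27.27+20.17)/2 × 1.5 = 35.58
  [7.5→9.5]: (20.17+13.49)/2 × 2 = 33.66
  [9.5→11.5]: (13.49+9.02)/2 × 2 = 22.51
  Sum = 317.44 mg/L·h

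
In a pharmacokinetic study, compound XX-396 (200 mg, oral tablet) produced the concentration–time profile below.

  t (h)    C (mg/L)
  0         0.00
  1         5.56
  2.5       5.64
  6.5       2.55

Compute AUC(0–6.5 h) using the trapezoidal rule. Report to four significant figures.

Trapezoidal AUC_0→6.5:
  [0→1]: (0.00+5.56)/2 × 1 = 2.78
  [1→2.5]: (5.56+5.64)/2 × 1.5 = 8.4
  [2.5→6.5]: (5.64+2.55)/2 × 4 = 16.38
  Sum = 27.56 mg/L·h

AUC = 27.56 mg/L·h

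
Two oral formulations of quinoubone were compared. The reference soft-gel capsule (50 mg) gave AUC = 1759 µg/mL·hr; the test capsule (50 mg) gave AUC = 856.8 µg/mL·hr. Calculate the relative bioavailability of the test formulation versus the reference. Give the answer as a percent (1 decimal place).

F_rel = (AUC_test/D_test) / (AUC_ref/D_ref)
      = (856.8/50) / (1759/50)
      = 17.136 / 35.18 = 0.4871 = 48.71%

F_rel = 48.7%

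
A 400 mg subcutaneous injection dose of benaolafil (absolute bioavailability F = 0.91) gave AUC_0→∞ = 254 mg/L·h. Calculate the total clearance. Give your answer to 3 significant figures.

CL = 1.43 L/h

CL = F × Dose / AUC_0→∞
   = 0.91 × 400 / 254 = 1.43307 L/h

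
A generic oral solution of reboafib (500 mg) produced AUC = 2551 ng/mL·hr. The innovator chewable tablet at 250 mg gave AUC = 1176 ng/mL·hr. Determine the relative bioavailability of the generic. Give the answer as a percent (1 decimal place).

F_rel = (AUC_test/D_test) / (AUC_ref/D_ref)
      = (2551/500) / (1176/250)
      = 5.102 / 4.704 = 1.0846 = 108.46%

F_rel = 108.5%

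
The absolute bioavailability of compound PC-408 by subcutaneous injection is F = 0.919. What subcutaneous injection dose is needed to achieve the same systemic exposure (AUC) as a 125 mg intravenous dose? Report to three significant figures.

For equal systemic exposure: F × D_ev = D_iv
D_ev = D_iv / F = 125 / 0.919 = 136.017 mg

D_subcutaneous = 136 mg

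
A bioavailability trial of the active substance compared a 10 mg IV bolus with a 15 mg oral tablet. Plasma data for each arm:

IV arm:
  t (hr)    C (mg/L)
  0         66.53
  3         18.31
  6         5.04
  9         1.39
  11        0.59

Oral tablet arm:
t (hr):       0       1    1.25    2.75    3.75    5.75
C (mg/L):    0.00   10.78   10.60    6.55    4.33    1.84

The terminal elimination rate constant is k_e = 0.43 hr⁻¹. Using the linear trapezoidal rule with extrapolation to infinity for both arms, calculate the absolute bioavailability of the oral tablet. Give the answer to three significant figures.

Trapezoidal AUC_0→11 (IV):
  [0→3]: (66.53+18.31)/2 × 3 = 127.26
  [3→6]: (18.31+5.04)/2 × 3 = 35.025
  [6→9]: (5.04+1.39)/2 × 3 = 9.645
  [9→11]: (1.39+0.59)/2 × 2 = 1.98
  Sum = 173.91 mg/L·hr
IV tail: 0.59/0.43 = 1.372; AUC_iv,0→∞ = 173.91 + 1.372 = 175.282 mg/L·hr
Trapezoidal AUC_0→5.75 (oral tablet):
  [0→1]: (0.00+10.78)/2 × 1 = 5.39
  [1→1.25]: (10.78+10.60)/2 × 0.25 = 2.6725
  [1.25→2.75]: (10.60+6.55)/2 × 1.5 = 12.8625
  [2.75→3.75]: (6.55+4.33)/2 × 1 = 5.44
  [3.75→5.75]: (4.33+1.84)/2 × 2 = 6.17
  Sum = 32.535 mg/L·hr
oral tablet tail: 1.84/0.43 = 4.279; AUC_ev,0→∞ = 32.535 + 4.279 = 36.814 mg/L·hr
F = (AUC_ev/D_ev)/(AUC_iv/D_iv) = (36.814/15)/(175.282/10) = 2.45427/17.5282 = 0.1400

F = 0.140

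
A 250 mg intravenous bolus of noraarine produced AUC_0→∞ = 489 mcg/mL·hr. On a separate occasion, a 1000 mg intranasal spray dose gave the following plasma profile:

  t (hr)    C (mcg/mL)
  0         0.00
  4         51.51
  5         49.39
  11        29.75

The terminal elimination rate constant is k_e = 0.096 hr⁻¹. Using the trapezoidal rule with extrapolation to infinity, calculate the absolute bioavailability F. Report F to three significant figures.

F = 0.358

Trapezoidal AUC_0→11 (intranasal spray):
  [0→4]: (0.00+51.51)/2 × 4 = 103.02
  [4→5]: (51.51+49.39)/2 × 1 = 50.45
  [5→11]: (49.39+29.75)/2 × 6 = 237.42
  Sum = 390.89 mcg/mL·hr
Tail: C_last/k_e = 29.75/0.096 = 309.896
AUC_0→∞ (intranasal spray) = 390.89 + 309.896 = 700.786 mcg/mL·hr
F = (AUC_ev/D_ev)/(AUC_iv/D_iv) = (700.786/1000)/(489/250) = 0.700786/1.956 = 0.3583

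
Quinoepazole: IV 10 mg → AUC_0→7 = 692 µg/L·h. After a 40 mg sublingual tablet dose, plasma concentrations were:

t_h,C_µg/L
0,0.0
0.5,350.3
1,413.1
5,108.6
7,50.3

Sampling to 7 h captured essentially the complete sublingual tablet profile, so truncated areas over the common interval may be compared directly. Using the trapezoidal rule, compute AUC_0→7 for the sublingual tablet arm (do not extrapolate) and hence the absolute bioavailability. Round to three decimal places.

Trapezoidal AUC_0→7 (sublingual tablet):
  [0→0.5]: (0.0+350.3)/2 × 0.5 = 87.575
  [0.5→1]: (350.3+413.1)/2 × 0.5 = 190.85
  [1→5]: (413.1+108.6)/2 × 4 = 1043.4
  [5→7]: (108.6+50.3)/2 × 2 = 158.9
  Sum = 1480.725 µg/L·h
F = (AUC_ev/D_ev)/(AUC_iv/D_iv) = (1480.725/40)/(692/10) = 37.018125/69.2 = 0.5349

F = 0.535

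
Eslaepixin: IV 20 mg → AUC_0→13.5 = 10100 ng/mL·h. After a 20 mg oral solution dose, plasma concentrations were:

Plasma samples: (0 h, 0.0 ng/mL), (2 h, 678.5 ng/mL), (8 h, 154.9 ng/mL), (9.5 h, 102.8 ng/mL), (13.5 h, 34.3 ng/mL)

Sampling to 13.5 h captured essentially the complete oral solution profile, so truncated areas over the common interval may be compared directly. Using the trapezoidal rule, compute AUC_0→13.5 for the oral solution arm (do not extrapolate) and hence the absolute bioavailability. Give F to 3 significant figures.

Trapezoidal AUC_0→13.5 (oral solution):
  [0→2]: (0.0+678.5)/2 × 2 = 678.5
  [2→8]: (678.5+154.9)/2 × 6 = 2500.2
  [8→9.5]: (154.9+102.8)/2 × 1.5 = 193.275
  [9.5→13.5]: (102.8+34.3)/2 × 4 = 274.2
  Sum = 3646.175 ng/mL·h
F = (AUC_ev/D_ev)/(AUC_iv/D_iv) = (3646.175/20)/(10100/20) = 182.30875/505 = 0.3610

F = 0.361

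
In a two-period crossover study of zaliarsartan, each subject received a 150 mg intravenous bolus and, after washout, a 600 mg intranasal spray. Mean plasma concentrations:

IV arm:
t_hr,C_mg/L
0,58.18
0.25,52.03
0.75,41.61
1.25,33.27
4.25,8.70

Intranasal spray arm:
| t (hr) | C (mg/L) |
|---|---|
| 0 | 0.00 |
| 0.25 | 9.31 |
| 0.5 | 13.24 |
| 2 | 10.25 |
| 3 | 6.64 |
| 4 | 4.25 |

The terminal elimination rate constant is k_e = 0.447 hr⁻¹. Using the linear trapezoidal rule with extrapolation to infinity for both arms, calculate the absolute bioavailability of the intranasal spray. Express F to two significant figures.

Trapezoidal AUC_0→4.25 (IV):
  [0→0.25]: (58.18+52.03)/2 × 0.25 = 13.77625
  [0.25→0.75]: (52.03+41.61)/2 × 0.5 = 23.41
  [0.75→1.25]: (41.61+33.27)/2 × 0.5 = 18.72
  [1.25→4.25]: (33.27+8.70)/2 × 3 = 62.955
  Sum = 118.86125 mg/L·hr
IV tail: 8.70/0.447 = 19.463; AUC_iv,0→∞ = 118.86125 + 19.463 = 138.32425 mg/L·hr
Trapezoidal AUC_0→4 (intranasal spray):
  [0→0.25]: (0.00+9.31)/2 × 0.25 = 1.16375
  [0.25→0.5]: (9.31+13.24)/2 × 0.25 = 2.81875
  [0.5→2]: (13.24+10.25)/2 × 1.5 = 17.6175
  [2→3]: (10.25+6.64)/2 × 1 = 8.445
  [3→4]: (6.64+4.25)/2 × 1 = 5.445
  Sum = 35.49 mg/L·hr
intranasal spray tail: 4.25/0.447 = 9.508; AUC_ev,0→∞ = 35.49 + 9.508 = 44.998 mg/L·hr
F = (AUC_ev/D_ev)/(AUC_iv/D_iv) = (44.998/600)/(138.32425/150) = 0.0749967/0.922162 = 0.0813

F = 0.081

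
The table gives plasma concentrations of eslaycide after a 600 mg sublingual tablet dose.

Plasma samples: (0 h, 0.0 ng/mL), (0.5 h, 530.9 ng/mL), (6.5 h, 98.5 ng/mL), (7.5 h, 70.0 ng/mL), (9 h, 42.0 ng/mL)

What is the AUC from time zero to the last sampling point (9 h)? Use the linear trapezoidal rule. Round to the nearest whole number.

Trapezoidal AUC_0→9:
  [0→0.5]: (0.0+530.9)/2 × 0.5 = 132.725
  [0.5→6.5]: (530.9+98.5)/2 × 6 = 1888.2
  [6.5→7.5]: (98.5+70.0)/2 × 1 = 84.25
  [7.5→9]: (70.0+42.0)/2 × 1.5 = 84.0
  Sum = 2189.175 ng/mL·h

AUC = 2189 ng/mL·h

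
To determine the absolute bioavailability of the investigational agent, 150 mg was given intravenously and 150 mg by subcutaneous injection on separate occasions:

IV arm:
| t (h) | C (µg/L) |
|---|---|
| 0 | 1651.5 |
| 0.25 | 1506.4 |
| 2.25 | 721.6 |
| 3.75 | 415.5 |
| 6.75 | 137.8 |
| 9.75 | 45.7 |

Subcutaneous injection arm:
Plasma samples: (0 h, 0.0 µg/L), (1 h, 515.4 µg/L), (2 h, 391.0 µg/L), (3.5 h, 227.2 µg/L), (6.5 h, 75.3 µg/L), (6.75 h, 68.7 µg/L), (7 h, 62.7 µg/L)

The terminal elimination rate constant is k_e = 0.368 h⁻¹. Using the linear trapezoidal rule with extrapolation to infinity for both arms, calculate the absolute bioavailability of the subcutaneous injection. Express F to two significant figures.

F = 0.39

Trapezoidal AUC_0→9.75 (IV):
  [0→0.25]: (1651.5+1506.4)/2 × 0.25 = 394.7375
  [0.25→2.25]: (1506.4+721.6)/2 × 2 = 2228.0
  [2.25→3.75]: (721.6+415.5)/2 × 1.5 = 852.825
  [3.75→6.75]: (415.5+137.8)/2 × 3 = 829.95
  [6.75→9.75]: (137.8+45.7)/2 × 3 = 275.25
  Sum = 4580.7625 µg/L·h
IV tail: 45.7/0.368 = 124.185; AUC_iv,0→∞ = 4580.7625 + 124.185 = 4704.9475 µg/L·h
Trapezoidal AUC_0→7 (subcutaneous injection):
  [0→1]: (0.0+515.4)/2 × 1 = 257.7
  [1→2]: (515.4+391.0)/2 × 1 = 453.2
  [2→3.5]: (391.0+227.2)/2 × 1.5 = 463.65
  [3.5→6.5]: (227.2+75.3)/2 × 3 = 453.75
  [6.5→6.75]: (75.3+68.7)/2 × 0.25 = 18.0
  [6.75→7]: (68.7+62.7)/2 × 0.25 = 16.425
  Sum = 1662.725 µg/L·h
subcutaneous injection tail: 62.7/0.368 = 170.380; AUC_ev,0→∞ = 1662.725 + 170.380 = 1833.105 µg/L·h
F = (AUC_ev/D_ev)/(AUC_iv/D_iv) = (1833.105/150)/(4704.9475/150) = 12.2207/31.3663 = 0.3896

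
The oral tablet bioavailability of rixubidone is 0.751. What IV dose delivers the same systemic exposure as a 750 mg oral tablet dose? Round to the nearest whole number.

Systemic exposure from an extravascular dose = F × D_ev, so the equivalent IV dose is F × D_ev.
D_iv = F × D_ev = 0.751 × 750 = 563.25 mg

D_iv = 563 mg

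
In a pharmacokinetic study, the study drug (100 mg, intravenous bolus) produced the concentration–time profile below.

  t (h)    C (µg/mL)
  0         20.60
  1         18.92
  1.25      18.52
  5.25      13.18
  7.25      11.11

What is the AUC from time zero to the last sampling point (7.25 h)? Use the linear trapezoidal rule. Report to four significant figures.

AUC = 112.1 µg/mL·h

Trapezoidal AUC_0→7.25:
  [0→1]: (20.60+18.92)/2 × 1 = 19.76
  [1→1.25]: (18.92+18.52)/2 × 0.25 = 4.68
  [1.25→5.25]: (18.52+13.18)/2 × 4 = 63.4
  [5.25→7.25]: (13.18+11.11)/2 × 2 = 24.29
  Sum = 112.13 µg/mL·h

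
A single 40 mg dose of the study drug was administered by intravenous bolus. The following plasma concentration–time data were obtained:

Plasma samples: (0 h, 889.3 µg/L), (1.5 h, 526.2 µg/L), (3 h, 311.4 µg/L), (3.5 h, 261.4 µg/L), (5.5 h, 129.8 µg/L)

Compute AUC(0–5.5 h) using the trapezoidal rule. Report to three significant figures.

AUC = 2220 µg/L·h

Trapezoidal AUC_0→5.5:
  [0→1.5]: (889.3+526.2)/2 × 1.5 = 1061.625
  [1.5→3]: (526.2+311.4)/2 × 1.5 = 628.2
  [3→3.5]: (311.4+261.4)/2 × 0.5 = 143.2
  [3.5→5.5]: (261.4+129.8)/2 × 2 = 391.2
  Sum = 2224.225 µg/L·h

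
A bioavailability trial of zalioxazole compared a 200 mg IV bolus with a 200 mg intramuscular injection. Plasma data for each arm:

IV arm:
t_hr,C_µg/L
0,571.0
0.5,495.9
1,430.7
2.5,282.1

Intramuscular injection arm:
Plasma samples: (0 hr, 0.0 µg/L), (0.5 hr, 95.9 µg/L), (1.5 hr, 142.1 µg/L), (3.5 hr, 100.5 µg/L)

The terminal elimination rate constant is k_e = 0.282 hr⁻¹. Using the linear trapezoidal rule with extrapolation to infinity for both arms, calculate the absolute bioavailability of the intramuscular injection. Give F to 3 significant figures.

F = 0.365

Trapezoidal AUC_0→2.5 (IV):
  [0→0.5]: (571.0+495.9)/2 × 0.5 = 266.725
  [0.5→1]: (495.9+430.7)/2 × 0.5 = 231.65
  [1→2.5]: (430.7+282.1)/2 × 1.5 = 534.6
  Sum = 1032.975 µg/L·hr
IV tail: 282.1/0.282 = 1000.355; AUC_iv,0→∞ = 1032.975 + 1000.355 = 2033.33 µg/L·hr
Trapezoidal AUC_0→3.5 (intramuscular injection):
  [0→0.5]: (0.0+95.9)/2 × 0.5 = 23.975
  [0.5→1.5]: (95.9+142.1)/2 × 1 = 119.0
  [1.5→3.5]: (142.1+100.5)/2 × 2 = 242.6
  Sum = 385.575 µg/L·hr
intramuscular injection tail: 100.5/0.282 = 356.383; AUC_ev,0→∞ = 385.575 + 356.383 = 741.958 µg/L·hr
F = (AUC_ev/D_ev)/(AUC_iv/D_iv) = (741.958/200)/(2033.33/200) = 3.70979/10.16665 = 0.3649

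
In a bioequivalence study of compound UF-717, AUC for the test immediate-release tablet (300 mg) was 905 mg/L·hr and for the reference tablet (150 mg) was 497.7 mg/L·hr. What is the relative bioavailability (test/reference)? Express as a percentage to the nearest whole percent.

F_rel = 91%

F_rel = (AUC_test/D_test) / (AUC_ref/D_ref)
      = (905/300) / (497.7/150)
      = 3.01667 / 3.318 = 0.9092 = 90.92%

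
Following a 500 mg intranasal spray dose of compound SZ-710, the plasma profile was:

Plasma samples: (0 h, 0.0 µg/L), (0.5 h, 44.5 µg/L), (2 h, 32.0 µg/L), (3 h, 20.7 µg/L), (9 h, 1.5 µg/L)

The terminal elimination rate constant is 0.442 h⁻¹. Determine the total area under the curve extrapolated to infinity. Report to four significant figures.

AUC = 164.8 µg/L·h

Trapezoidal AUC_0→9:
  [0→0.5]: (0.0+44.5)/2 × 0.5 = 11.125
  [0.5→2]: (44.5+32.0)/2 × 1.5 = 57.375
  [2→3]: (32.0+20.7)/2 × 1 = 26.35
  [3→9]: (20.7+1.5)/2 × 6 = 66.6
  Sum = 161.45 µg/L·h
Extrapolated tail: C_last / k_e = 1.5 / 0.442 = 3.394
AUC_0→∞ = 161.45 + 3.394 = 164.844 µg/L·h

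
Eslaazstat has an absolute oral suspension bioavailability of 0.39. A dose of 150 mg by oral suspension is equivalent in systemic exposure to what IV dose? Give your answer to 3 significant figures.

D_iv = 58.5 mg

Systemic exposure from an extravascular dose = F × D_ev, so the equivalent IV dose is F × D_ev.
D_iv = F × D_ev = 0.39 × 150 = 58.5 mg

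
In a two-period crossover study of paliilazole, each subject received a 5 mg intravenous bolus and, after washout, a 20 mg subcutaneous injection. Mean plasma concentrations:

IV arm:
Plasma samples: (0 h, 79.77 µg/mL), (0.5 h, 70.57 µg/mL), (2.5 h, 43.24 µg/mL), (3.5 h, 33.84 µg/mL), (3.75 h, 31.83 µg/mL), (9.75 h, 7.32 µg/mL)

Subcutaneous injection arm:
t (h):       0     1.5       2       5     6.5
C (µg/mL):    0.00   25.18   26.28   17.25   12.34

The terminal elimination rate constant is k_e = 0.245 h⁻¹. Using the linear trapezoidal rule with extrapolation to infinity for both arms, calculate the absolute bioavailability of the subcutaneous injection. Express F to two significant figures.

F = 0.12

Trapezoidal AUC_0→9.75 (IV):
  [0→0.5]: (79.77+70.57)/2 × 0.5 = 37.585
  [0.5→2.5]: (70.57+43.24)/2 × 2 = 113.81
  [2.5→3.5]: (43.24+33.84)/2 × 1 = 38.54
  [3.5→3.75]: (33.84+31.83)/2 × 0.25 = 8.20875
  [3.75→9.75]: (31.83+7.32)/2 × 6 = 117.45
  Sum = 315.59375 µg/mL·h
IV tail: 7.32/0.245 = 29.878; AUC_iv,0→∞ = 315.59375 + 29.878 = 345.47175 µg/mL·h
Trapezoidal AUC_0→6.5 (subcutaneous injection):
  [0→1.5]: (0.00+25.18)/2 × 1.5 = 18.885
  [1.5→2]: (25.18+26.28)/2 × 0.5 = 12.865
  [2→5]: (26.28+17.25)/2 × 3 = 65.295
  [5→6.5]: (17.25+12.34)/2 × 1.5 = 22.1925
  Sum = 119.2375 µg/mL·h
subcutaneous injection tail: 12.34/0.245 = 50.367; AUC_ev,0→∞ = 119.2375 + 50.367 = 169.6045 µg/mL·h
F = (AUC_ev/D_ev)/(AUC_iv/D_iv) = (169.6045/20)/(345.47175/5) = 8.480225/69.09435 = 0.1227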